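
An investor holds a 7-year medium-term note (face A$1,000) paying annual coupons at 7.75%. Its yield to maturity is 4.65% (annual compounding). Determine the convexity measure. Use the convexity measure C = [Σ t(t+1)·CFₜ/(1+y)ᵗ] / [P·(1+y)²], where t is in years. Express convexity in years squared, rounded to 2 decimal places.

39.33

With y = 0.0465:
  t   CF        PV=CF/(1+0.0465)^t    t·PV        t(t+1)·PV
  1        77.50        74.0564        74.0564         148.1128
  2        77.50        70.7658       141.5315         424.5946
  3        77.50        67.6214       202.8641         811.4565
  4        77.50        64.6167       258.4668       1,292.3340
  5        77.50        61.7455       308.7277       1,852.3660
  6        77.50        59.0019       354.0117       2,478.0816
  7     1,077.50       783.8675     5,487.0724      43,896.5792
  Σ                  1,181.6752     6,826.7306      50,903.5246
P = 1,181.6752.
Convexity = Σ t(t+1)·PV / [P·(1+y)²] = 50,903.5246 / (1,181.6752 × 1.095162) = 39.33429.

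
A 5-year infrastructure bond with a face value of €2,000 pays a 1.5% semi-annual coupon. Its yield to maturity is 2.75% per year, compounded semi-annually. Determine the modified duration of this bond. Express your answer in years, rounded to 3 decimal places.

Periodic yield y = 0.01375. First find Macaulay duration:
  t   CF        PV=CF/(1+0.01375)^t    t·PV
  1        15.00        14.7965        14.7965
  2        15.00        14.5959        29.1917
  3        15.00        14.3979        43.1937
  4        15.00        14.2026        56.8104
  5        15.00        14.0100        70.0498
  6        15.00        13.8199        82.9196
  7        15.00        13.6325        95.4274
  8        15.00        13.4476       107.5807
  9        15.00        13.2652       119.3867
  10    2,015.00     1,757.7875    17,577.8753
  Σ                  1,883.9556    18,197.2318
P = 1,883.9556; Macaulay duration = 18,197.2318 / 1,883.9556 = 9.65906 half-year periods = 4.82953 years.
Modified duration = D_Mac / (1 + y) = 4.82953 / 1.01375 = 4.76402 years.

4.764 years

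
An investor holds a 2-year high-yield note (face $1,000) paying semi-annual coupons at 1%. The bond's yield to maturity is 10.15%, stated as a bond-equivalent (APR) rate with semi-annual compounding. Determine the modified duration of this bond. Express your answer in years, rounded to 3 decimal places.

1.888 years

Periodic yield y = 0.05075. First find Macaulay duration:
  t   CF        PV=CF/(1+0.05075)^t    t·PV
  1         5.00         4.7585         4.7585
  2         5.00         4.5287         9.0574
  3         5.00         4.3099        12.9298
  4     1,005.00       824.4579     3,297.8315
  Σ                    838.0550     3,324.5772
P = 838.0550; Macaulay duration = 3,324.5772 / 838.0550 = 3.96702 half-year periods = 1.98351 years.
Modified duration = D_Mac / (1 + y) = 1.98351 / 1.05075 = 1.88771 years.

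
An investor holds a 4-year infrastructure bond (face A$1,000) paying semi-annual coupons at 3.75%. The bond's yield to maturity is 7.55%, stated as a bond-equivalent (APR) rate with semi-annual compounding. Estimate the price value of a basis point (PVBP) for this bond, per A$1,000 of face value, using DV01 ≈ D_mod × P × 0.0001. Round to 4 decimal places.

A$0.3130

Periodic yield y = 0.03775.
  t   CF        PV=CF/(1+0.03775)^t    t·PV
  1        18.75        18.0679        18.0679
  2        18.75        17.4107        34.8214
  3        18.75        16.7773        50.3320
  4        18.75        16.1670        64.6681
  5        18.75        15.5789        77.8946
  6        18.75        15.0122        90.0733
  7        18.75        14.4661       101.2628
  8     1,018.75       757.4007     6,059.2054
  Σ                    870.8809     6,496.3256
P = 870.8809; D_Mac = 7.45949 half-year periods = 3.72974 yrs; D_mod = 3.59407 yrs.
DV01 ≈ 3.59407 × 870.8809 × 0.0001 = 0.313001.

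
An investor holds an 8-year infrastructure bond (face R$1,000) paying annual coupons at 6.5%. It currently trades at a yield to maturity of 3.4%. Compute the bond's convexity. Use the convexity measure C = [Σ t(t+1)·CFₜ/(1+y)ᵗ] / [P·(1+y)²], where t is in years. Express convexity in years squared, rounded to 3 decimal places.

52.222

With y = 0.034:
  t   CF        PV=CF/(1+0.034)^t    t·PV        t(t+1)·PV
  1        65.00        62.8627        62.8627         125.7253
  2        65.00        60.7956       121.5912         364.7737
  3        65.00        58.7965       176.3896         705.5584
  4        65.00        56.8632       227.4528       1,137.2638
  5        65.00        54.9934       274.9671       1,649.8023
  6        65.00        53.1851       319.1107       2,233.7749
  7        65.00        51.4363       360.0540       2,880.4319
  8     1,065.00       815.0520     6,520.4157      58,683.7413
  Σ                  1,213.9848     8,062.8437      67,781.0718
P = 1,213.9848.
Convexity = Σ t(t+1)·PV / [P·(1+y)²] = 67,781.0718 / (1,213.9848 × 1.069156) = 52.22207.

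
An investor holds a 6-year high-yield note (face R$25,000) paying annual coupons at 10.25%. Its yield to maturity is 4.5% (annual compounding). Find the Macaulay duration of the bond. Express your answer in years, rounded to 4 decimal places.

Periodic yield y = 0.045. Discount each cash flow and weight by its year:
  t   CF        PV=CF/(1+0.045)^t    t·PV
  1     2,562.50     2,452.1531     2,452.1531
  2     2,562.50     2,346.5580     4,693.1160
  3     2,562.50     2,245.5100     6,736.5301
  4     2,562.50     2,148.8134     8,595.2538
  5     2,562.50     2,056.2808    10,281.4040
  6    27,562.50    21,165.1263   126,990.7577
  Σ                 32,414.4417   159,749.2148
Price P = Σ PV = 32,414.4417.
Macaulay duration = Σ(t·PV) / P = 159,749.2148 / 32,414.4417 = 4.92833 years.

4.9283 years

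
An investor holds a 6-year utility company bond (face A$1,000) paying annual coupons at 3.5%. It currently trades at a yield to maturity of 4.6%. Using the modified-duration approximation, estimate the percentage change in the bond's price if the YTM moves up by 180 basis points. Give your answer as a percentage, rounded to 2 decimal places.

-9.46%

Periodic yield y = 0.046. Modified duration first:
  t   CF        PV=CF/(1+0.046)^t    t·PV
  1        35.00        33.4608        33.4608
  2        35.00        31.9893        63.9786
  3        35.00        30.5825        91.7475
  4        35.00        29.2376       116.9503
  5        35.00        27.9518       139.7589
  6     1,035.00       790.2240     4,741.3443
  Σ                    943.4460     5,187.2404
P = 943.4460; D_Mac = 5.49818 yrs; D_mod = 5.49818/(1+0.046) = 5.25639 yrs.
ΔP/P ≈ -D_mod · Δy = -5.25639 × (+0.018) = -0.094615 = -9.4615%.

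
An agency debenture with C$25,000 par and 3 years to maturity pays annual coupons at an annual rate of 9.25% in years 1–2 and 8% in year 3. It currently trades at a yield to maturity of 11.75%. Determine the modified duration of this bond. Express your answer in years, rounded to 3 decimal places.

2.454 years

Periodic yield y = 0.1175. First find Macaulay duration:
  t   CF        PV=CF/(1+0.1175)^t    t·PV
  1     2,312.50     2,069.3512     2,069.3512
  2     2,312.50     1,851.7684     3,703.5369
  3    27,000.00    19,347.3358    58,042.0073
  Σ                 23,268.4554    63,814.8954
P = 23,268.4554; Macaulay duration = 63,814.8954 / 23,268.4554 = 2.74255 years.
Modified duration = D_Mac / (1 + y) = 2.74255 / 1.1175 = 2.45418 years.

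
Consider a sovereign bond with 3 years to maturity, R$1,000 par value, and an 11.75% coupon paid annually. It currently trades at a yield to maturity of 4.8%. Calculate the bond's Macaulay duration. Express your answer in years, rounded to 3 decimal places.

Periodic yield y = 0.048. Discount each cash flow and weight by its year:
  t   CF        PV=CF/(1+0.048)^t    t·PV
  1       117.50       112.1183       112.1183
  2       117.50       106.9831       213.9663
  3     1,117.50       970.8758     2,912.6275
  Σ                  1,189.9773     3,238.7120
Price P = Σ PV = 1,189.9773.
Macaulay duration = Σ(t·PV) / P = 3,238.7120 / 1,189.9773 = 2.72166 years.

2.722 years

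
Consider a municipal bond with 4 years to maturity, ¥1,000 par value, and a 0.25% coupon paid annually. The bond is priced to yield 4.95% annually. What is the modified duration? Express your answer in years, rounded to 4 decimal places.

3.7955 years

Periodic yield y = 0.0495. First find Macaulay duration:
  t   CF        PV=CF/(1+0.0495)^t    t·PV
  1         2.50         2.3821         2.3821
  2         2.50         2.2697         4.5395
  3         2.50         2.1627         6.4880
  4     1,002.50       826.3321     3,305.3283
  Σ                    833.1466     3,318.7379
P = 833.1466; Macaulay duration = 3,318.7379 / 833.1466 = 3.98338 years.
Modified duration = D_Mac / (1 + y) = 3.98338 / 1.0495 = 3.79550 years.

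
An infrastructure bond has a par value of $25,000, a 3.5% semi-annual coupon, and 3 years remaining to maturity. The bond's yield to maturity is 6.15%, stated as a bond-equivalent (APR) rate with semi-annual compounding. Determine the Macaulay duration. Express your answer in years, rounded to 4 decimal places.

2.8682 years

Periodic yield y = 0.03075. Discount each cash flow and weight by its period:
  t   CF        PV=CF/(1+0.03075)^t    t·PV
  1       437.50       424.4482       424.4482
  2       437.50       411.7858       823.5716
  3       437.50       399.5011     1,198.5034
  4       437.50       387.5830     1,550.3319
  5       437.50       376.0203     1,880.1017
  6    25,437.50    21,210.6690   127,264.0137
  Σ                 23,210.0074   133,140.9706
Price P = Σ PV = 23,210.0074.
Macaulay duration = Σ(t·PV) / P = 133,140.9706 / 23,210.0074 = 5.73636 half-year periods.
In years: 5.73636 / 2 = 2.86818 years.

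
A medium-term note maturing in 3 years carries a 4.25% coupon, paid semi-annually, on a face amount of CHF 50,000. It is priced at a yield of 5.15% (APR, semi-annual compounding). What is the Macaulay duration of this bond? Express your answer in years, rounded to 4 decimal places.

2.8459 years

Periodic yield y = 0.02575. Discount each cash flow and weight by its period:
  t   CF        PV=CF/(1+0.02575)^t    t·PV
  1     1,062.50     1,035.8274     1,035.8274
  2     1,062.50     1,009.8245     2,019.6489
  3     1,062.50       984.4743     2,953.4228
  4     1,062.50       959.7604     3,839.0417
  5     1,062.50       935.6670     4,678.3350
  6    51,062.50    43,838.2208   263,029.3250
  Σ                 48,763.7744   277,555.6008
Price P = Σ PV = 48,763.7744.
Macaulay duration = Σ(t·PV) / P = 277,555.6008 / 48,763.7744 = 5.69184 half-year periods.
In years: 5.69184 / 2 = 2.84592 years.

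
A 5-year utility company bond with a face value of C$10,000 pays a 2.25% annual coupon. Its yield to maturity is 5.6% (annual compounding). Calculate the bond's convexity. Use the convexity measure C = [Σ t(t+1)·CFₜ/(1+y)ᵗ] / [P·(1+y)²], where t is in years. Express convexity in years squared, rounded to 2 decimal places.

25.22

With y = 0.056:
  t   CF        PV=CF/(1+0.056)^t    t·PV        t(t+1)·PV
  1       225.00       213.0682       213.0682         426.1364
  2       225.00       201.7691       403.5382       1,210.6147
  3       225.00       191.0692       573.2077       2,292.8308
  4       225.00       180.9368       723.7471       3,618.7355
  5    10,225.00     7,786.5258    38,932.6289     233,595.7733
  Σ                  8,573.3691    40,846.1901     241,144.0907
P = 8,573.3691.
Convexity = Σ t(t+1)·PV / [P·(1+y)²] = 241,144.0907 / (8,573.3691 × 1.115136) = 25.22303.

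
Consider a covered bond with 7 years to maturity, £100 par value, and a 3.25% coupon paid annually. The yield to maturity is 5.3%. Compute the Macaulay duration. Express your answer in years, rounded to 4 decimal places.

6.3243 years

Periodic yield y = 0.053. Discount each cash flow and weight by its year:
  t   CF        PV=CF/(1+0.053)^t    t·PV
  1         3.25         3.0864         3.0864
  2         3.25         2.9311         5.8621
  3         3.25         2.7835         8.3506
  4         3.25         2.6434        10.5738
  5         3.25         2.5104        12.5520
  6         3.25         2.3840        14.3042
  7       103.25        71.9269       503.4884
  Σ                     88.2658       558.2176
Price P = Σ PV = 88.2658.
Macaulay duration = Σ(t·PV) / P = 558.2176 / 88.2658 = 6.32428 years.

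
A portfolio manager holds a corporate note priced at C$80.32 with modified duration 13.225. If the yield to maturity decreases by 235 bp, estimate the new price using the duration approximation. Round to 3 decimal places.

C$105.282

Duration approximation: ΔP/P ≈ -D_mod · Δy = -13.225 × (-0.0235) = +0.3107875.
New price ≈ 80.32 × (1 + 0.3107875) = 105.282452.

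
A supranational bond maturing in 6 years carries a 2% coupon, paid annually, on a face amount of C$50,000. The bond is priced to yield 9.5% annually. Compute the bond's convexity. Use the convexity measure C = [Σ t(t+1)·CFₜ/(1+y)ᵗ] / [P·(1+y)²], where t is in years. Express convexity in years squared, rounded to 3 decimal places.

32.226

With y = 0.095:
  t   CF        PV=CF/(1+0.095)^t    t·PV        t(t+1)·PV
  1     1,000.00       913.2420       913.2420       1,826.4840
  2     1,000.00       834.0110     1,668.0219       5,004.0658
  3     1,000.00       761.6539     2,284.9616       9,139.8462
  4     1,000.00       695.5743     2,782.2972      13,911.4859
  5     1,000.00       635.2277     3,176.1383      19,056.8300
  6    51,000.00    29,585.9461   177,515.6763   1,242,609.7343
  Σ                 33,425.6548   188,340.3373   1,291,548.4461
P = 33,425.6548.
Convexity = Σ t(t+1)·PV / [P·(1+y)²] = 1,291,548.4461 / (33,425.6548 × 1.199025) = 32.22571.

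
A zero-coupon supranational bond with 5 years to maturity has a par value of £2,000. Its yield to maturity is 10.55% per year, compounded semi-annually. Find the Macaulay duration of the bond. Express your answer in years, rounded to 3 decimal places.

A zero-coupon bond has a single cash flow at maturity, so its Macaulay duration equals its maturity: 5 years.
(Equivalently: 10 semi-annual periods ÷ 2 = 5 years.)

5.000 years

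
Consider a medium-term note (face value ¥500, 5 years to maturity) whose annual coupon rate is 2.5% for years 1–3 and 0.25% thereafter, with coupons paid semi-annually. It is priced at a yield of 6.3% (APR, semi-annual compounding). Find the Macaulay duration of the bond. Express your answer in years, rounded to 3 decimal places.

Periodic yield y = 0.0315. Discount each cash flow and weight by its period:
  t   CF        PV=CF/(1+0.0315)^t    t·PV
  1        6.250         6.0591         6.0591
  2        6.250         5.8741        11.7482
  3        6.250         5.6947        17.0842
  4        6.250         5.5208        22.0833
  5        6.250         5.3522        26.7611
  6        6.250         5.1888        31.1326
  7        0.625         0.5030         3.5212
  8        0.625         0.4877         3.9014
  9        0.625         0.4728         4.2550
  10     500.625       367.1303     3,671.3028
  Σ                    402.2835     3,797.8489
Price P = Σ PV = 402.2835.
Macaulay duration = Σ(t·PV) / P = 3,797.8489 / 402.2835 = 9.44073 half-year periods.
In years: 9.44073 / 2 = 4.72036 years.

4.720 years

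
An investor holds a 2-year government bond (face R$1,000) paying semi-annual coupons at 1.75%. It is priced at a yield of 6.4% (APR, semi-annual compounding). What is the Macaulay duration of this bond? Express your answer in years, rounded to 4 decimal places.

Periodic yield y = 0.032. Discount each cash flow and weight by its period:
  t   CF        PV=CF/(1+0.032)^t    t·PV
  1         8.75         8.4787         8.4787
  2         8.75         8.2158        16.4316
  3         8.75         7.9610        23.8831
  4     1,008.75       889.3337     3,557.3349
  Σ                    913.9892     3,606.1282
Price P = Σ PV = 913.9892.
Macaulay duration = Σ(t·PV) / P = 3,606.1282 / 913.9892 = 3.94548 half-year periods.
In years: 3.94548 / 2 = 1.97274 years.

1.9727 years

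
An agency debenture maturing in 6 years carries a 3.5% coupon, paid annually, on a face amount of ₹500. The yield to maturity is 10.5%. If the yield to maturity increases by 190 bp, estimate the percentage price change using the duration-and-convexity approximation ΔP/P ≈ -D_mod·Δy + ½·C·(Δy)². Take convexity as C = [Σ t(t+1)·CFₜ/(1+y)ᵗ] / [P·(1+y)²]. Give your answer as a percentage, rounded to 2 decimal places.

-8.75%

With y = 0.105:
  t   CF        PV=CF/(1+0.105)^t    t·PV        t(t+1)·PV
  1        17.50        15.8371        15.8371          31.6742
  2        17.50        14.3322        28.6644          85.9933
  3        17.50        12.9703        38.9110         155.6440
  4        17.50        11.7379        46.9514         234.7572
  5        17.50        10.6225        53.1125         318.6749
  6       517.50       284.2737     1,705.6422      11,939.4955
  Σ                    349.7737     1,889.1187      12,766.2392
P = 349.7737; D_Mac = 5.40097 yrs; D_mod = 4.88776 yrs; C = 29.89174.
Duration effect: -4.88776 × (+0.019) = -0.092867
Convexity effect: 0.5 × 29.89174 × (0.019)² = +0.0053955
ΔP/P ≈ -0.092867 + 0.0053955 = -0.087472 = -8.7472%.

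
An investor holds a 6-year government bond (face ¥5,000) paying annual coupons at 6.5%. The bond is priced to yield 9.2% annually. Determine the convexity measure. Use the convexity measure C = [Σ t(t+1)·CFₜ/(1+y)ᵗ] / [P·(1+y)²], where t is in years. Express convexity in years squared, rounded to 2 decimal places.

With y = 0.092:
  t   CF        PV=CF/(1+0.092)^t    t·PV        t(t+1)·PV
  1       325.00       297.6190       297.6190         595.2381
  2       325.00       272.5449       545.0898       1,635.2695
  3       325.00       249.5833       748.7498       2,994.9991
  4       325.00       228.5561       914.2244       4,571.1219
  5       325.00       209.3005     1,046.5023       6,279.0136
  6     5,325.00     3,140.3914    18,842.3485     131,896.4396
  Σ                  4,397.9952    22,394.5338     147,972.0817
P = 4,397.9952.
Convexity = Σ t(t+1)·PV / [P·(1+y)²] = 147,972.0817 / (4,397.9952 × 1.192464) = 28.21498.

28.21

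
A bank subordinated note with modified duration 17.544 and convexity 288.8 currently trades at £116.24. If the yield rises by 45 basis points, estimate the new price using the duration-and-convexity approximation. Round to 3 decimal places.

£107.403

Duration effect: -D_mod·Δy = -17.544 × (+0.0045) = -0.078948
Convexity effect: ½·C·(Δy)² = 0.5 × 288.8 × (0.0045)² = +0.0029241
ΔP/P ≈ -0.078948 + 0.0029241 = -0.0760239
New price ≈ 116.24 × (1 - 0.0760239) = 107.402981864.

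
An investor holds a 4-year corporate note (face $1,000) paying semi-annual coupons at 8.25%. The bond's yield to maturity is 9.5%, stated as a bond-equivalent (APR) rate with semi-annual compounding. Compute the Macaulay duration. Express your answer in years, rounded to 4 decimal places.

3.4745 years

Periodic yield y = 0.0475. Discount each cash flow and weight by its period:
  t   CF        PV=CF/(1+0.0475)^t    t·PV
  1        41.25        39.3795        39.3795
  2        41.25        37.5938        75.1875
  3        41.25        35.8890       107.6671
  4        41.25        34.2616       137.0465
  5        41.25        32.7080       163.5399
  6        41.25        31.2248       187.3488
  7        41.25        29.8089       208.6622
  8     1,041.25       718.3279     5,746.6236
  Σ                    959.1935     6,665.4551
Price P = Σ PV = 959.1935.
Macaulay duration = Σ(t·PV) / P = 6,665.4551 / 959.1935 = 6.94902 half-year periods.
In years: 6.94902 / 2 = 3.47451 years.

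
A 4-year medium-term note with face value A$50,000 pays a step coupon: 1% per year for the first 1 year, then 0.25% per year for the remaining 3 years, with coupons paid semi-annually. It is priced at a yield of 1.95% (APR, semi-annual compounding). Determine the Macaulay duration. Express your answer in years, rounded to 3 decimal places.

Periodic yield y = 0.00975. Discount each cash flow and weight by its period:
  t   CF        PV=CF/(1+0.00975)^t    t·PV
  1       250.00       247.5860       247.5860
  2       250.00       245.1954       490.3908
  3        62.50        60.7070       182.1209
  4        62.50        60.1208       240.4831
  5        62.50        59.5403       297.7013
  6        62.50        58.9653       353.7921
  7        62.50        58.3960       408.7719
  8    50,062.50    46,323.5292   370,588.2333
  Σ                 47,114.0399   372,809.0793
Price P = Σ PV = 47,114.0399.
Macaulay duration = Σ(t·PV) / P = 372,809.0793 / 47,114.0399 = 7.91291 half-year periods.
In years: 7.91291 / 2 = 3.95645 years.

3.956 years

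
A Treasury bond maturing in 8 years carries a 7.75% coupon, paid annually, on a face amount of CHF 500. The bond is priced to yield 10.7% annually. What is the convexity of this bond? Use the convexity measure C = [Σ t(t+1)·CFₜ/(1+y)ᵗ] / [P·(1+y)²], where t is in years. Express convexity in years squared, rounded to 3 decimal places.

40.424

With y = 0.107:
  t   CF        PV=CF/(1+0.107)^t    t·PV        t(t+1)·PV
  1        38.75        35.0045        35.0045          70.0090
  2        38.75        31.6211        63.2421         189.7264
  3        38.75        28.5646        85.6939         342.7758
  4        38.75        25.8037       103.2146         516.0731
  5        38.75        23.3095       116.5477         699.2860
  6        38.75        21.0565       126.3389         884.3726
  7        38.75        19.0212       133.1485       1,065.1883
  8       538.75       238.8946     1,911.1567      17,200.4105
  Σ                    423.2757     2,574.3471      20,967.8417
P = 423.2757.
Convexity = Σ t(t+1)·PV / [P·(1+y)²] = 20,967.8417 / (423.2757 × 1.225449) = 40.42361.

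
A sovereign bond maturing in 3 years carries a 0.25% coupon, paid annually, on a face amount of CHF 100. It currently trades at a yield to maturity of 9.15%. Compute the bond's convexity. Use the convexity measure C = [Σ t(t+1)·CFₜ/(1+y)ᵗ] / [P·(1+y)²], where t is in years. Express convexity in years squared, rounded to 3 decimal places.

With y = 0.0915:
  t   CF        PV=CF/(1+0.0915)^t    t·PV        t(t+1)·PV
  1         0.25         0.2290         0.2290           0.4581
  2         0.25         0.2098         0.4197           1.2591
  3       100.25        77.0927       231.2780         925.1122
  Σ                     77.5316       231.9268         926.8293
P = 77.5316.
Convexity = Σ t(t+1)·PV / [P·(1+y)²] = 926.8293 / (77.5316 × 1.191372) = 10.03399.

10.034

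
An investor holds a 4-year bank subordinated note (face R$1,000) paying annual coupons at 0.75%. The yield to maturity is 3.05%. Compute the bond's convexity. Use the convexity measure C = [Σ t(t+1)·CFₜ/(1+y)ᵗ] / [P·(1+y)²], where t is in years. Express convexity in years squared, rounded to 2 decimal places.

With y = 0.0305:
  t   CF        PV=CF/(1+0.0305)^t    t·PV        t(t+1)·PV
  1         7.50         7.2780         7.2780          14.5560
  2         7.50         7.0626        14.1252          42.3757
  3         7.50         6.8536        20.5607          82.2429
  4     1,007.50       893.4147     3,573.6586      17,868.2930
  Σ                    914.6089     3,615.6226      18,007.4677
P = 914.6089.
Convexity = Σ t(t+1)·PV / [P·(1+y)²] = 18,007.4677 / (914.6089 × 1.061930) = 18.54049.

18.54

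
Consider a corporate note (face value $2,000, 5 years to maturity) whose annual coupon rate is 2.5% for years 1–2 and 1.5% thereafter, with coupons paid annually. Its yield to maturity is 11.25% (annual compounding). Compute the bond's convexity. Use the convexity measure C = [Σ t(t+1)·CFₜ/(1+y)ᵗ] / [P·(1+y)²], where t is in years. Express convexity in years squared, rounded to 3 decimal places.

With y = 0.1125:
  t   CF        PV=CF/(1+0.1125)^t    t·PV        t(t+1)·PV
  1        50.00        44.9438        44.9438          89.8876
  2        50.00        40.3989        80.7979         242.3936
  3        30.00        21.7882        65.3646         261.4583
  4        30.00        19.5849        78.3396         391.6978
  5     2,030.00     1,191.2309     5,956.1544      35,736.9261
  Σ                  1,317.9467     6,225.6002      36,722.3635
P = 1,317.9467.
Convexity = Σ t(t+1)·PV / [P·(1+y)²] = 36,722.3635 / (1,317.9467 × 1.237656) = 22.51297.

22.513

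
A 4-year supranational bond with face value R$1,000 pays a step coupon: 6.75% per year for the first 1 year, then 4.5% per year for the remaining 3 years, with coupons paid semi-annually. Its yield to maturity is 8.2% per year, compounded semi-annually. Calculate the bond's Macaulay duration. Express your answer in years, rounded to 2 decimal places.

3.61 years

Periodic yield y = 0.041. Discount each cash flow and weight by its period:
  t   CF        PV=CF/(1+0.041)^t    t·PV
  1        33.75        32.4207        32.4207
  2        33.75        31.1439        62.2877
  3        22.50        19.9448        59.8345
  4        22.50        19.1593        76.6372
  5        22.50        18.4047        92.0235
  6        22.50        17.6798       106.0790
  7        22.50        16.9835       118.8846
  8     1,022.50       741.4084     5,931.2669
  Σ                    897.1451     6,479.4341
Price P = Σ PV = 897.1451.
Macaulay duration = Σ(t·PV) / P = 6,479.4341 / 897.1451 = 7.22228 half-year periods.
In years: 7.22228 / 2 = 3.61114 years.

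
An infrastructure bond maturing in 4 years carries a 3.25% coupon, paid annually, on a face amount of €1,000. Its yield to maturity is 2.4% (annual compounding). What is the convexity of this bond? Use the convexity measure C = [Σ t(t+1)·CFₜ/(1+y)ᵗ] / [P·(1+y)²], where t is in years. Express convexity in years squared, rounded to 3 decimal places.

With y = 0.024:
  t   CF        PV=CF/(1+0.024)^t    t·PV        t(t+1)·PV
  1        32.50        31.7383        31.7383          63.4766
  2        32.50        30.9944        61.9888         185.9665
  3        32.50        30.2680        90.8040         363.2158
  4     1,032.50       939.0533     3,756.2131      18,781.0656
  Σ                  1,032.0540     3,940.7442      19,393.7244
P = 1,032.0540.
Convexity = Σ t(t+1)·PV / [P·(1+y)²] = 19,393.7244 / (1,032.0540 × 1.048576) = 17.92086.

17.921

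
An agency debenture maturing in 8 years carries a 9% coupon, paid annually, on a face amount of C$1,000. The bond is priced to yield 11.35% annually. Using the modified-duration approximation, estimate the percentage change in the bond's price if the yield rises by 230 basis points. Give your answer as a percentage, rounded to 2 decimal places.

Periodic yield y = 0.1135. Modified duration first:
  t   CF        PV=CF/(1+0.1135)^t    t·PV
  1        90.00        80.8262        80.8262
  2        90.00        72.5875       145.1751
  3        90.00        65.1886       195.5659
  4        90.00        58.5439       234.1756
  5        90.00        52.5765       262.8823
  6        90.00        47.2173       283.3038
  7        90.00        42.4044       296.8308
  8     1,090.00       461.2164     3,689.7311
  Σ                    880.5608     5,188.4908
P = 880.5608; D_Mac = 5.89226 yrs; D_mod = 5.89226/(1+0.1135) = 5.29165 yrs.
ΔP/P ≈ -D_mod · Δy = -5.29165 × (+0.023) = -0.121708 = -12.1708%.

-12.17%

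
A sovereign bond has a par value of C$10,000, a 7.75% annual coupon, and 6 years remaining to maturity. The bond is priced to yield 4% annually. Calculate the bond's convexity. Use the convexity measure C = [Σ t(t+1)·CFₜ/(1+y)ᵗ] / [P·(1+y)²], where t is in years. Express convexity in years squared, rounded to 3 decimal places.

With y = 0.04:
  t   CF        PV=CF/(1+0.04)^t    t·PV        t(t+1)·PV
  1       775.00       745.1923       745.1923       1,490.3846
  2       775.00       716.5311     1,433.0621       4,299.1864
  3       775.00       688.9722     2,066.9165       8,267.6661
  4       775.00       662.4732     2,649.8930      13,249.4650
  5       775.00       636.9935     3,184.9675      19,109.8052
  6    10,775.00     8,515.6390    51,093.8341     357,656.8386
  Σ                 11,965.8013    61,173.8656     404,073.3460
P = 11,965.8013.
Convexity = Σ t(t+1)·PV / [P·(1+y)²] = 404,073.3460 / (11,965.8013 × 1.081600) = 31.22135.

31.221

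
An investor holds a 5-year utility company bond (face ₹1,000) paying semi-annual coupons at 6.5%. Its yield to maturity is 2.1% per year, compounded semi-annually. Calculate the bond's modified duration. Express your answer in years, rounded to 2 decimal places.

4.37 years

Periodic yield y = 0.0105. First find Macaulay duration:
  t   CF        PV=CF/(1+0.0105)^t    t·PV
  1        32.50        32.1623        32.1623
  2        32.50        31.8281        63.6562
  3        32.50        31.4974        94.4921
  4        32.50        31.1701       124.6804
  5        32.50        30.8462       154.2310
  6        32.50        30.5257       183.1541
  7        32.50        30.2085       211.4595
  8        32.50        29.8946       239.1568
  9        32.50        29.5840       266.2558
  10    1,032.50       930.0941     9,300.9408
  Σ                  1,207.8109    10,670.1891
P = 1,207.8109; Macaulay duration = 10,670.1891 / 1,207.8109 = 8.83432 half-year periods = 4.41716 years.
Modified duration = D_Mac / (1 + y) = 4.41716 / 1.0105 = 4.37126 years.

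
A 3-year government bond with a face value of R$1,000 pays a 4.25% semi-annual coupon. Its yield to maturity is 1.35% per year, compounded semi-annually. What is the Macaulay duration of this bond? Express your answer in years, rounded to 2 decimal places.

Periodic yield y = 0.00675. Discount each cash flow and weight by its period:
  t   CF        PV=CF/(1+0.00675)^t    t·PV
  1        21.25        21.1075        21.1075
  2        21.25        20.9660        41.9320
  3        21.25        20.8254        62.4763
  4        21.25        20.6858        82.7432
  5        21.25        20.5471       102.7355
  6     1,021.25       980.8492     5,885.0952
  Σ                  1,084.9811     6,196.0898
Price P = Σ PV = 1,084.9811.
Macaulay duration = Σ(t·PV) / P = 6,196.0898 / 1,084.9811 = 5.71078 half-year periods.
In years: 5.71078 / 2 = 2.85539 years.

2.86 years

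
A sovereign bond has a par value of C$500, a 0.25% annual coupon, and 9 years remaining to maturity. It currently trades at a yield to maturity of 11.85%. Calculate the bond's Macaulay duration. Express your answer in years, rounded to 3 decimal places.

8.832 years

Periodic yield y = 0.1185. Discount each cash flow and weight by its year:
  t   CF        PV=CF/(1+0.1185)^t    t·PV
  1         1.25         1.1176         1.1176
  2         1.25         0.9992         1.9983
  3         1.25         0.8933         2.6799
  4         1.25         0.7987         3.1947
  5         1.25         0.7141         3.5703
  6         1.25         0.6384         3.8304
  7         1.25         0.5708         3.9954
  8         1.25         0.5103         4.0824
  9       501.25       182.9492     1,646.5427
  Σ                    189.1914     1,671.0116
Price P = Σ PV = 189.1914.
Macaulay duration = Σ(t·PV) / P = 1,671.0116 / 189.1914 = 8.83239 years.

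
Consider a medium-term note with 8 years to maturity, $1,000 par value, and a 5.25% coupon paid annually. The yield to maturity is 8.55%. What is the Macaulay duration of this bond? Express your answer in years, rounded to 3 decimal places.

Periodic yield y = 0.0855. Discount each cash flow and weight by its year:
  t   CF        PV=CF/(1+0.0855)^t    t·PV
  1        52.50        48.3648        48.3648
  2        52.50        44.5553        89.1107
  3        52.50        41.0459       123.1377
  4        52.50        37.8129       151.2516
  5        52.50        34.8345       174.1727
  6        52.50        32.0908       192.5447
  7        52.50        29.5631       206.9420
  8     1,052.50       545.9885     4,367.9079
  Σ                    814.2559     5,353.4320
Price P = Σ PV = 814.2559.
Macaulay duration = Σ(t·PV) / P = 5,353.4320 / 814.2559 = 6.57463 years.

6.575 years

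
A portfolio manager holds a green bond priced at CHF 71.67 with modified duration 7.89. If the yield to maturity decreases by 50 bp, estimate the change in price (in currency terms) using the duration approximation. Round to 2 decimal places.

+CHF 2.83

Duration approximation: ΔP/P ≈ -D_mod · Δy = -7.89 × (-0.005) = +0.039450.
ΔP ≈ 71.67 × (+0.039450) = +2.8273815.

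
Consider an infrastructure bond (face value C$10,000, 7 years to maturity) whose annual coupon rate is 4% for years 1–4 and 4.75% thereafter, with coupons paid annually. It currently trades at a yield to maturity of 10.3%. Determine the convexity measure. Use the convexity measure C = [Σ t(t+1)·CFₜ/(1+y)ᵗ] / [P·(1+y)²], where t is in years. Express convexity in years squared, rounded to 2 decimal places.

With y = 0.103:
  t   CF        PV=CF/(1+0.103)^t    t·PV        t(t+1)·PV
  1       400.00       362.6473       362.6473         725.2947
  2       400.00       328.7827       657.5654       1,972.6962
  3       400.00       298.0804       894.2413       3,576.9651
  4       400.00       270.2452     1,080.9807       5,404.9034
  5       475.00       290.9484     1,454.7422       8,728.4535
  6       475.00       263.7792     1,582.6752      11,078.7261
  7    10,475.00     5,273.8217    36,916.7520     295,334.0164
  Σ                  7,088.3050    42,949.6041     326,821.0553
P = 7,088.3050.
Convexity = Σ t(t+1)·PV / [P·(1+y)²] = 326,821.0553 / (7,088.3050 × 1.216609) = 37.89803.

37.90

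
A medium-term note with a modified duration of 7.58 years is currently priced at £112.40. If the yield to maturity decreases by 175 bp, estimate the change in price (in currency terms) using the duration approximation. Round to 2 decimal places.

Duration approximation: ΔP/P ≈ -D_mod · Δy = -7.58 × (-0.0175) = +0.132650.
ΔP ≈ 112.40 × (+0.132650) = +14.90986.

+£14.91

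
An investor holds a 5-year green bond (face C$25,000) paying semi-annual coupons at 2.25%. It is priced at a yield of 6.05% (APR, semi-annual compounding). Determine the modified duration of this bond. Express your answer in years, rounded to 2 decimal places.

4.59 years

Periodic yield y = 0.03025. First find Macaulay duration:
  t   CF        PV=CF/(1+0.03025)^t    t·PV
  1       281.25       272.9920       272.9920
  2       281.25       264.9765       529.9529
  3       281.25       257.1963       771.5888
  4       281.25       249.6445       998.5781
  5       281.25       242.3145     1,211.5725
  6       281.25       235.1997     1,411.1983
  7       281.25       228.2938     1,598.0568
  8       281.25       221.5907     1,772.7257
  9       281.25       215.0844     1,935.7596
  10   25,281.25    18,766.0259   187,660.2590
  Σ                 20,953.3183   198,162.6837
P = 20,953.3183; Macaulay duration = 198,162.6837 / 20,953.3183 = 9.45734 half-year periods = 4.72867 years.
Modified duration = D_Mac / (1 + y) = 4.72867 / 1.03025 = 4.58983 years.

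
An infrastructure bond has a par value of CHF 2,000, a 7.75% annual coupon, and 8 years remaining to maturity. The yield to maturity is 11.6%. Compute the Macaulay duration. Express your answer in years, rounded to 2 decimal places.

Periodic yield y = 0.116. Discount each cash flow and weight by its year:
  t   CF        PV=CF/(1+0.116)^t    t·PV
  1       155.00       138.8889       138.8889
  2       155.00       124.4524       248.9048
  3       155.00       111.5165       334.5495
  4       155.00        99.9252       399.7007
  5       155.00        89.5387       447.6934
  6       155.00        80.2318       481.3908
  7       155.00        71.8923       503.2461
  8     2,155.00       895.6405     7,165.1239
  Σ                  1,612.0862     9,719.4981
Price P = Σ PV = 1,612.0862.
Macaulay duration = Σ(t·PV) / P = 9,719.4981 / 1,612.0862 = 6.02914 years.

6.03 years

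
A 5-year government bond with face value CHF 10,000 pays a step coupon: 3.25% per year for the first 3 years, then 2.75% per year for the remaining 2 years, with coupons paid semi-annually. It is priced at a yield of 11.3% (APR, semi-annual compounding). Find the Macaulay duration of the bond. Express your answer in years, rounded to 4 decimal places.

Periodic yield y = 0.0565. Discount each cash flow and weight by its period:
  t   CF        PV=CF/(1+0.0565)^t    t·PV
  1       162.50       153.8097       153.8097
  2       162.50       145.5842       291.1685
  3       162.50       137.7986       413.3959
  4       162.50       130.4294       521.7174
  5       162.50       123.4542       617.2710
  6       162.50       116.8521       701.1123
  7       137.50        93.5871       655.1100
  8       137.50        88.5822       708.6580
  9       137.50        83.8450       754.6050
  10   10,137.50     5,851.0775    58,510.7754
  Σ                  6,925.0201    63,327.6232
Price P = Σ PV = 6,925.0201.
Macaulay duration = Σ(t·PV) / P = 63,327.6232 / 6,925.0201 = 9.14476 half-year periods.
In years: 9.14476 / 2 = 4.57238 years.

4.5724 years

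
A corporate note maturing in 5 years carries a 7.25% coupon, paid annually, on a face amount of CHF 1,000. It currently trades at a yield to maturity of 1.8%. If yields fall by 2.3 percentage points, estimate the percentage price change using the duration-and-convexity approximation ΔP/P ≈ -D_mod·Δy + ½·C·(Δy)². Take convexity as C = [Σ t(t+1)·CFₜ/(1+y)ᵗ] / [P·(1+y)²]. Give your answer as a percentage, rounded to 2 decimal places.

+10.69%

With y = 0.018:
  t   CF        PV=CF/(1+0.018)^t    t·PV        t(t+1)·PV
  1        72.50        71.2181        71.2181         142.4361
  2        72.50        69.9588       139.9176         419.7529
  3        72.50        68.7218       206.1655         824.6619
  4        72.50        67.5067       270.0268       1,350.1341
  5     1,072.50       980.9761     4,904.8803      29,429.2819
  Σ                  1,258.3815     5,592.2083      32,166.2669
P = 1,258.3815; D_Mac = 4.44397 yrs; D_mod = 4.36539 yrs; C = 24.66566.
Duration effect: -4.36539 × (-0.023) = +0.100404
Convexity effect: 0.5 × 24.66566 × (-0.023)² = +0.0065241
ΔP/P ≈ +0.100404 + 0.0065241 = +0.106928 = +10.6928%.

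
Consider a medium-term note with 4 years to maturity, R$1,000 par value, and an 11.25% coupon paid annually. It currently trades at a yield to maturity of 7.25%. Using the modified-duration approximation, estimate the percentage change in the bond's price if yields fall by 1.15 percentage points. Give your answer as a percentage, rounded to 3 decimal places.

Periodic yield y = 0.0725. Modified duration first:
  t   CF        PV=CF/(1+0.0725)^t    t·PV
  1       112.50       104.8951       104.8951
  2       112.50        97.8043       195.6086
  3       112.50        91.1928       273.5784
  4     1,112.50       840.8351     3,363.3403
  Σ                  1,134.7273     3,937.4224
P = 1,134.7273; D_Mac = 3.46993 yrs; D_mod = 3.46993/(1+0.0725) = 3.23536 yrs.
ΔP/P ≈ -D_mod · Δy = -3.23536 × (-0.0115) = +0.037207 = +3.7207%.

+3.721%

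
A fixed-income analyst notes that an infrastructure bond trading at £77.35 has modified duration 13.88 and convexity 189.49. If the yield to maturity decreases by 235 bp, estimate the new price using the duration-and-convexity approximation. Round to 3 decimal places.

Duration effect: -D_mod·Δy = -13.88 × (-0.0235) = +0.326180
Convexity effect: ½·C·(Δy)² = 0.5 × 189.49 × (-0.0235)² = +0.05232292625
ΔP/P ≈ +0.326180 + 0.05232292625 = +0.37850292625
New price ≈ 77.35 × (1 + 0.37850292625) = 106.6272013454375.

£106.627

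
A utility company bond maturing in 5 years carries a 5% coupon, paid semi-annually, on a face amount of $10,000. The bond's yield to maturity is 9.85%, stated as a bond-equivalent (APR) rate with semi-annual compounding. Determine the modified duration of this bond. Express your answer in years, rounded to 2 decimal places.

4.21 years

Periodic yield y = 0.04925. First find Macaulay duration:
  t   CF        PV=CF/(1+0.04925)^t    t·PV
  1       250.00       238.2654       238.2654
  2       250.00       227.0817       454.1633
  3       250.00       216.4228       649.2685
  4       250.00       206.2643       825.0573
  5       250.00       196.5826       982.9131
  6       250.00       187.3554     1,124.1322
  7       250.00       178.5612     1,249.9286
  8       250.00       170.1799     1,361.4390
  9       250.00       162.1919     1,459.7273
  10   10,250.00     6,337.7352    63,377.3515
  Σ                  8,120.6404    71,722.2461
P = 8,120.6404; Macaulay duration = 71,722.2461 / 8,120.6404 = 8.83209 half-year periods = 4.41605 years.
Modified duration = D_Mac / (1 + y) = 4.41605 / 1.04925 = 4.20876 years.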